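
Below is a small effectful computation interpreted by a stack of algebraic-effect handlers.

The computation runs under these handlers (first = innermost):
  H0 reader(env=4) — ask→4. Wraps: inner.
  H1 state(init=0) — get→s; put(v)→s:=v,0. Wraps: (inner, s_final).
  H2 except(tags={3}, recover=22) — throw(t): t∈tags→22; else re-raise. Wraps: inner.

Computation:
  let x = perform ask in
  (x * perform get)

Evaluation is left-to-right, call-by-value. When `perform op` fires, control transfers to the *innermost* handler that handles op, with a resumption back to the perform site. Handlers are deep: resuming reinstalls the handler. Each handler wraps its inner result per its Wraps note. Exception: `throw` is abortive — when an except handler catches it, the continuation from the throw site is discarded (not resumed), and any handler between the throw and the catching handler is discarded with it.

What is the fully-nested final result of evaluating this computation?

Step-by-step:
ask @ H0 ⇒ 4
get @ H1 ⇒ 0
H0 returns 0
H1 returns (0, 0)
H2 returns (0, 0)
= (0, 0)

Answer: (0, 0)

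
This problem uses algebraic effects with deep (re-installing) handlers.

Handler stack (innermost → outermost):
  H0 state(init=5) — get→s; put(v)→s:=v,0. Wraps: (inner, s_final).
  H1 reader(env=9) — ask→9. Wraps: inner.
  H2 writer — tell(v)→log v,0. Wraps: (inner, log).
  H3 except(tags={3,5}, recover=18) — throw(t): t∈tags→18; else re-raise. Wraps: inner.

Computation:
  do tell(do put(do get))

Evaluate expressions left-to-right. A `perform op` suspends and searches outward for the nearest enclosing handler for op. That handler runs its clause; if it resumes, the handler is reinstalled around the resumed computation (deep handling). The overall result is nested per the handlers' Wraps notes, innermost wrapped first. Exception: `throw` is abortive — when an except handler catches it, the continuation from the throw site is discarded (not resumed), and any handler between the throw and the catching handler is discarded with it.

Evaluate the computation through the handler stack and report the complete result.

Answer: ((0, 5), (0))

Working:
get @ H0 ⇒ 5
put(5) @ H0 ⇒ s:=5
tell(0) @ H2 ⇒ log+=0
H0 returns (0, 5)
H1 returns (0, 5)
H2 returns ((0, 5), (0))
H3 returns ((0, 5), (0))
= ((0, 5), (0))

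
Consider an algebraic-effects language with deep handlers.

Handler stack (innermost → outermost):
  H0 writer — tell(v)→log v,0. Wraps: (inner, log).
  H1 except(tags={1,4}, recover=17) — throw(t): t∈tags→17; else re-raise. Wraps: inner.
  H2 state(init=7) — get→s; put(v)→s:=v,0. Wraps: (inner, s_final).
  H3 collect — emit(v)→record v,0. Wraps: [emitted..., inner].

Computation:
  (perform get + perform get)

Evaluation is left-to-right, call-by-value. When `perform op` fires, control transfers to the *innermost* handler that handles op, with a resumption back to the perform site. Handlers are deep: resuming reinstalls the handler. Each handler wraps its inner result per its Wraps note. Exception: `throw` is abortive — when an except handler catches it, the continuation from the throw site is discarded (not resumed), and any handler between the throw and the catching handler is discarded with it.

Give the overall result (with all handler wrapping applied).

Working:
get @ H2 ⇒ 7
get @ H2 ⇒ 7
H0 returns (14, ())
H1 returns (14, ())
H2 returns ((14, ()), 7)
H3 returns [((14, ()), 7)]
= [((14, ()), 7)]

Answer: [((14, ()), 7)]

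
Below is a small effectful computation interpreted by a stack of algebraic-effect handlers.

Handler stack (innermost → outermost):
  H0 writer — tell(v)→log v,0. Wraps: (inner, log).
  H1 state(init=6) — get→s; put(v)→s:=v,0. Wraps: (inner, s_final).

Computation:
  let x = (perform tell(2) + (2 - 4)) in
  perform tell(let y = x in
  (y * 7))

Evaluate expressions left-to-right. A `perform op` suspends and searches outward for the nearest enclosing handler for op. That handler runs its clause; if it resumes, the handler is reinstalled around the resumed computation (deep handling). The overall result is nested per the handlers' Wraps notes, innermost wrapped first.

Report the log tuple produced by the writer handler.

Step-by-step:
tell(2) @ H0 ⇒ log+=2
tell(-14) @ H0 ⇒ log+=-14
H0 returns (0, (2, -14))
H1 returns ((0, (2, -14)), 6)
= ((0, (2, -14)), 6)

Answer: (2, -14)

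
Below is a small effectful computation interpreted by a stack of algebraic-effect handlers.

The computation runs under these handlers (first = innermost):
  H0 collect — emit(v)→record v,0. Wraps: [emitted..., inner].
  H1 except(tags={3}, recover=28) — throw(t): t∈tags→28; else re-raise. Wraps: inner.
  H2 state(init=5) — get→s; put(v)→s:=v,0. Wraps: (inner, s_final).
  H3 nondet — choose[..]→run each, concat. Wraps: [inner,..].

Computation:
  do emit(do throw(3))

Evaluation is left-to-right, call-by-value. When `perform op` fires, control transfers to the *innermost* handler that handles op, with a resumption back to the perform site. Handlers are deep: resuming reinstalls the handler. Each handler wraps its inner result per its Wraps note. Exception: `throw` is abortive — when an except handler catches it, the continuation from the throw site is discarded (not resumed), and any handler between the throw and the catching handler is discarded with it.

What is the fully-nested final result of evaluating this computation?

Step-by-step:
throw(3) @ H1 caught ⇒ 28
H2 returns (28, 5)
H3 returns [(28, 5)]
= [(28, 5)]

Answer: [(28, 5)]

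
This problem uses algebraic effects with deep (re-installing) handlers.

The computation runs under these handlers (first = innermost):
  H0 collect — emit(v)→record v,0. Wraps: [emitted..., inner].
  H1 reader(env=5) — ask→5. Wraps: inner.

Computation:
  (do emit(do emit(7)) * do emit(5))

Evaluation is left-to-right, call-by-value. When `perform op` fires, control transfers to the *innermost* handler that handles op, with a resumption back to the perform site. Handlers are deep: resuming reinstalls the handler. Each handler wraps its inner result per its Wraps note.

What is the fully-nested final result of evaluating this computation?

Answer: [7, 0, 5, 0]

Step-by-step:
emit(7) @ H0 ⇒ out+=7
emit(0) @ H0 ⇒ out+=0
emit(5) @ H0 ⇒ out+=5
H0 returns [7, 0, 5, 0]
H1 returns [7, 0, 5, 0]
= [7, 0, 5, 0]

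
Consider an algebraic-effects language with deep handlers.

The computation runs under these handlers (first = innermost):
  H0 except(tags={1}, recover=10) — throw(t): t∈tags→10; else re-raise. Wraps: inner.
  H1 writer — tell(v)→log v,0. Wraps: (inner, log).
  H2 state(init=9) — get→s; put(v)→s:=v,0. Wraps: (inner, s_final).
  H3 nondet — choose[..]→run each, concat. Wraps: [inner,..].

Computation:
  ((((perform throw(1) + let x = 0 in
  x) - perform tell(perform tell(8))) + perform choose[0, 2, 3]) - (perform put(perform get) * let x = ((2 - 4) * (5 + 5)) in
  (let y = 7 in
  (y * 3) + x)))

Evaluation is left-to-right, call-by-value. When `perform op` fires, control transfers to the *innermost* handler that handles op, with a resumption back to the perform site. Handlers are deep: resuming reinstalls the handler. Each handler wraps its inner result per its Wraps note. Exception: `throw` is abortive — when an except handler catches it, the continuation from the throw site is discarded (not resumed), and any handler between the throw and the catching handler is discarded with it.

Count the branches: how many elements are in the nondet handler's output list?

Answer: 1

Evaluation trace:
throw(1) @ H0 caught ⇒ 10
H1 returns (10, ())
H2 returns ((10, ()), 9)
H3 returns [((10, ()), 9)]
= [((10, ()), 9)]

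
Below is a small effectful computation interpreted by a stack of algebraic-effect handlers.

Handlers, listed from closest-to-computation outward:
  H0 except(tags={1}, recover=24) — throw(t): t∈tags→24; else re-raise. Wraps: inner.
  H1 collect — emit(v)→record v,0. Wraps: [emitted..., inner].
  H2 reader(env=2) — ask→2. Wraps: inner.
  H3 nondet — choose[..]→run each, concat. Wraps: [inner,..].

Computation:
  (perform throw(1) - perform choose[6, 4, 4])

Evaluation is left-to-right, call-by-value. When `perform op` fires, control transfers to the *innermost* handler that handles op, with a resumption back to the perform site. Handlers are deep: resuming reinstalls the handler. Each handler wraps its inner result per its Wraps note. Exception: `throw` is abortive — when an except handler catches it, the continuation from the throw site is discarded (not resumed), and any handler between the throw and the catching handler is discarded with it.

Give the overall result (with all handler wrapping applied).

Answer: [[24]]

Step-by-step:
throw(1) @ H0 caught ⇒ 24
H1 returns [24]
H2 returns [24]
H3 returns [[24]]
= [[24]]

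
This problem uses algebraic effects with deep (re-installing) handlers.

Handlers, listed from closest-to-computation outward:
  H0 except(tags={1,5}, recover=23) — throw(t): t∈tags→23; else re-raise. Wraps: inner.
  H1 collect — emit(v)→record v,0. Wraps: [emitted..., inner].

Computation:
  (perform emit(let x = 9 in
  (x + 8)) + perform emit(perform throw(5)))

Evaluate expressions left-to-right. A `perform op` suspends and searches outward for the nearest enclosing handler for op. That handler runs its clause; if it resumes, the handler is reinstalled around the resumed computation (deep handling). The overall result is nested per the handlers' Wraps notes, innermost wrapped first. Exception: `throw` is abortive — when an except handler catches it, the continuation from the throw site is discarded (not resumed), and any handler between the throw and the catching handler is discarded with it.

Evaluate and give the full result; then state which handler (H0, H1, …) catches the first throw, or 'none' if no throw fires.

Evaluation trace:
emit(17) @ H1 ⇒ out+=17
throw(5) @ H0 caught ⇒ 23
H1 returns [17, 23]
= [17, 23]

Answer: [17, 23] ; first throw caught by: H0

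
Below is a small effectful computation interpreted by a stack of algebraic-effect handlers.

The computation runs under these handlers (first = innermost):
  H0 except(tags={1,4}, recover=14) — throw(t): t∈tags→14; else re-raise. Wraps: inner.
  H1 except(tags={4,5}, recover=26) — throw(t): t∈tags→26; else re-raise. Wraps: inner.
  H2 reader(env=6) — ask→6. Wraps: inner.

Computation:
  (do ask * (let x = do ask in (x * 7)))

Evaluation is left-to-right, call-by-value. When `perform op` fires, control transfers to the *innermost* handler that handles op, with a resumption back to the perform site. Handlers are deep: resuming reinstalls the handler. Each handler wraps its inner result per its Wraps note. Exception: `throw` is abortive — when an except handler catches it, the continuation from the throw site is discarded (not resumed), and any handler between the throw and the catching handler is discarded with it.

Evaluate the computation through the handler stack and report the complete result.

Evaluation trace:
ask @ H2 ⇒ 6
ask @ H2 ⇒ 6
H0 returns 252
H1 returns 252
H2 returns 252
= 252

Answer: 252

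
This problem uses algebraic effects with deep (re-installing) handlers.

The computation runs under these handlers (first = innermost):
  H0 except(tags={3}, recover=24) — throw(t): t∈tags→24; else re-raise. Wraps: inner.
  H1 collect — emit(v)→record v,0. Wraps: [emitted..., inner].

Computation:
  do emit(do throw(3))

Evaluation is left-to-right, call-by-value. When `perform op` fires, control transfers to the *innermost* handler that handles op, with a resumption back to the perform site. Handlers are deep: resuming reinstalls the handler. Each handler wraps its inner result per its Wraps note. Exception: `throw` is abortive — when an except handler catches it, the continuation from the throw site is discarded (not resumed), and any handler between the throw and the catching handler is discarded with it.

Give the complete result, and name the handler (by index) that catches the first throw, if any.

Answer: [24] ; first throw caught by: H0

Working:
throw(3) @ H0 caught ⇒ 24
H1 returns [24]
= [24]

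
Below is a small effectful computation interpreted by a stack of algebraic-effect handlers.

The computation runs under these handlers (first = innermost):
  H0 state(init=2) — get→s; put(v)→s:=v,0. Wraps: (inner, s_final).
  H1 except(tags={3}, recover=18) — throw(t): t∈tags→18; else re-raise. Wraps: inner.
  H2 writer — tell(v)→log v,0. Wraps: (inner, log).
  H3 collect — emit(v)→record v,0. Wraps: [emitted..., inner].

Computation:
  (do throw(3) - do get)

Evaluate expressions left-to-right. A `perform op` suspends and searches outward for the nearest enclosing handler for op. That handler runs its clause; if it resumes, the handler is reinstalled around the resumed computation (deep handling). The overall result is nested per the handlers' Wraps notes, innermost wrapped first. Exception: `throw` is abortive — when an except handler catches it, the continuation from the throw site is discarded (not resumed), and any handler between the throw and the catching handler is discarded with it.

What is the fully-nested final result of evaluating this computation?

Answer: [(18, ())]

Step-by-step:
throw(3) @ H1 caught ⇒ 18
H2 returns (18, ())
H3 returns [(18, ())]
= [(18, ())]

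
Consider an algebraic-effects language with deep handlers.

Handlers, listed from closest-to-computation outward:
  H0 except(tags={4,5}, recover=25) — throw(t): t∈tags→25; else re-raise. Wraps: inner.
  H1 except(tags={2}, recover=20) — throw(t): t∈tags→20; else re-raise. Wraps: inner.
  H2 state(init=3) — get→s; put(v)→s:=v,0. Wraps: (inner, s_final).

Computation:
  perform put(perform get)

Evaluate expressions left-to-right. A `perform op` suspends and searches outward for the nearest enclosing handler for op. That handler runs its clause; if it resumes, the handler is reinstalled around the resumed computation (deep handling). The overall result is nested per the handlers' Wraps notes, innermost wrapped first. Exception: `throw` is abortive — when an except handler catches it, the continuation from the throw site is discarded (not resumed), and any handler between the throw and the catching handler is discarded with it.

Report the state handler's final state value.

Working:
get @ H2 ⇒ 3
put(3) @ H2 ⇒ s:=3
H0 returns 0
H1 returns 0
H2 returns (0, 3)
= (0, 3)

Answer: 3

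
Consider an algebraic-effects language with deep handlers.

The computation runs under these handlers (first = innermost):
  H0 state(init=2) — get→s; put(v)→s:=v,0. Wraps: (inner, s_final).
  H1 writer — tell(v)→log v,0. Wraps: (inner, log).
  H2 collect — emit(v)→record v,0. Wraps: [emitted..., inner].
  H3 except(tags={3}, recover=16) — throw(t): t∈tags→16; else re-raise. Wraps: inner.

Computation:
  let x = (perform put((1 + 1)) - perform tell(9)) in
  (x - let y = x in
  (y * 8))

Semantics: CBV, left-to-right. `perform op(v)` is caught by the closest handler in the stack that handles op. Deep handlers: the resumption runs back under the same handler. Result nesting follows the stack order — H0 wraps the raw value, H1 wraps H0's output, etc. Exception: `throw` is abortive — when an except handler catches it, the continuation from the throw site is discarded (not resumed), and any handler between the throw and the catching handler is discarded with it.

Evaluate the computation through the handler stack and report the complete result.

Answer: [((0, 2), (9))]

Evaluation trace:
put(2) @ H0 ⇒ s:=2
tell(9) @ H1 ⇒ log+=9
H0 returns (0, 2)
H1 returns ((0, 2), (9))
H2 returns [((0, 2), (9))]
H3 returns [((0, 2), (9))]
= [((0, 2), (9))]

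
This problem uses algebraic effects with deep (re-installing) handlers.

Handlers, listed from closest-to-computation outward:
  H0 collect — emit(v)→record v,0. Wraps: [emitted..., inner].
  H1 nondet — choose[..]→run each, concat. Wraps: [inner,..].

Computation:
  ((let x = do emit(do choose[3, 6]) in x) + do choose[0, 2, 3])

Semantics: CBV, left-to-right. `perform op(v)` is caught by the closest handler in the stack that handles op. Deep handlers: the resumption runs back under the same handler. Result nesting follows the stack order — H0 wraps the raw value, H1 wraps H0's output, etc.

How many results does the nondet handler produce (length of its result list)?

Answer: 6

Step-by-step:
choose[3, 6] @ H1
  branch[0] choose=3:
    emit(3) @ H0 ⇒ out+=3
    choose[0, 2, 3] @ H1
      branch[0] choose=0:
        H0 returns [3, 0]
        H1 returns [[3, 0]]
      branch[1] choose=2:
        H0 returns [3, 2]
        H1 returns [[3, 2]]
      branch[2] choose=3:
        H0 returns [3, 3]
        H1 returns [[3, 3]]
  branch[1] choose=6:
    emit(6) @ H0 ⇒ out+=6
    choose[0, 2, 3] @ H1
      branch[0] choose=0:
        H0 returns [6, 0]
        H1 returns [[6, 0]]
      branch[1] choose=2:
        H0 returns [6, 2]
        H1 returns [[6, 2]]
      branch[2] choose=3:
        H0 returns [6, 3]
        H1 returns [[6, 3]]
= [[3, 0], [3, 2], [3, 3], [6, 0], [6, 2], [6, 3]]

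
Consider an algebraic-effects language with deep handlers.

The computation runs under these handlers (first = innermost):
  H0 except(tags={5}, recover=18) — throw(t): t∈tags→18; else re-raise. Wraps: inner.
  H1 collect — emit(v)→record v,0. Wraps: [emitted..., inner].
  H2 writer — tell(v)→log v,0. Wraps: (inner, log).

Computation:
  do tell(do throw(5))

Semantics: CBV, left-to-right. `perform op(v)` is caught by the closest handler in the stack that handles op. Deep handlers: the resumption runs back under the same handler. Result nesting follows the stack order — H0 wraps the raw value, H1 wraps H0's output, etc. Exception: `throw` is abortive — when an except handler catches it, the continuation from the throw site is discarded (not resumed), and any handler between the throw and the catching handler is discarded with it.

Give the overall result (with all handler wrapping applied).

Step-by-step:
throw(5) @ H0 caught ⇒ 18
H1 returns [18]
H2 returns ([18], ())
= ([18], ())

Answer: ([18], ())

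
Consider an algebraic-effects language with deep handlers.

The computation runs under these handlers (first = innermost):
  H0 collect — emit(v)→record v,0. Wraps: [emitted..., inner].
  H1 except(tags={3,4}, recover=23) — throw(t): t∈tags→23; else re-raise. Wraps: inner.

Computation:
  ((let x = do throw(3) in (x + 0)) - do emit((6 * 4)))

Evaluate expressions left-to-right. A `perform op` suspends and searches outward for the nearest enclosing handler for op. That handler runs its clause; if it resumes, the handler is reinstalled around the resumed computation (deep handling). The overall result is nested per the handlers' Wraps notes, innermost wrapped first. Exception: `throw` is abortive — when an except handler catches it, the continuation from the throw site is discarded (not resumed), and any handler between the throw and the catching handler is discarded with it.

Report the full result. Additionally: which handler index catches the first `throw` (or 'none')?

Answer: 23 ; first throw caught by: H1

Evaluation trace:
throw(3) @ H1 caught ⇒ 23
= 23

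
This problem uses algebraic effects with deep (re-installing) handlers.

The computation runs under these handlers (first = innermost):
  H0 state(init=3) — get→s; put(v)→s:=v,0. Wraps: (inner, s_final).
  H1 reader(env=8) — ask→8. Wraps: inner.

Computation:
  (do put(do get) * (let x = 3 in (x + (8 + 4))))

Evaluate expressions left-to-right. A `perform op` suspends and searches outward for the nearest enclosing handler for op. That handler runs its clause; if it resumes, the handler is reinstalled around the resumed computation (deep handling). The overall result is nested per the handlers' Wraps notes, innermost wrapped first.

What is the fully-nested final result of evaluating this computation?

Working:
get @ H0 ⇒ 3
put(3) @ H0 ⇒ s:=3
H0 returns (0, 3)
H1 returns (0, 3)
= (0, 3)

Answer: (0, 3)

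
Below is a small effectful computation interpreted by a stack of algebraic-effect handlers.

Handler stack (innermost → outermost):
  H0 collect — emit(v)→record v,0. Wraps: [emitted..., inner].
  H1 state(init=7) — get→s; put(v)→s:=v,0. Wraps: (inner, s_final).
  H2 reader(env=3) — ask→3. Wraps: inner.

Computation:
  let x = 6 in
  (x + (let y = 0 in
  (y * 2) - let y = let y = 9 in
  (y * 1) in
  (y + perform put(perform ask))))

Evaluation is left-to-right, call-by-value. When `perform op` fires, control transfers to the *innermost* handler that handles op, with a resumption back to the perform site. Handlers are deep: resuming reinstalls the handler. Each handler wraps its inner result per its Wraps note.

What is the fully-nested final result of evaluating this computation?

Answer: ([-3], 3)

Working:
ask @ H2 ⇒ 3
put(3) @ H1 ⇒ s:=3
H0 returns [-3]
H1 returns ([-3], 3)
H2 returns ([-3], 3)
= ([-3], 3)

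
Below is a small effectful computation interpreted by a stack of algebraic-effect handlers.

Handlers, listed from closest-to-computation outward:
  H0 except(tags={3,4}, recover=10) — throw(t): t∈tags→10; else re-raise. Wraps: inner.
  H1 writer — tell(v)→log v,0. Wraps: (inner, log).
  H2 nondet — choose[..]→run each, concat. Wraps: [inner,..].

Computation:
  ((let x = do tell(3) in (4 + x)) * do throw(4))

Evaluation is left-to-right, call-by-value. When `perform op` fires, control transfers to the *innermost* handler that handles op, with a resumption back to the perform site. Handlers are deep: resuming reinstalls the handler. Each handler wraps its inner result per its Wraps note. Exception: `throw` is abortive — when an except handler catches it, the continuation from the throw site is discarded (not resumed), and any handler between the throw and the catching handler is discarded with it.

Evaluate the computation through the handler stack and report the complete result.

Working:
tell(3) @ H1 ⇒ log+=3
throw(4) @ H0 caught ⇒ 10
H1 returns (10, (3))
H2 returns [(10, (3))]
= [(10, (3))]

Answer: [(10, (3))]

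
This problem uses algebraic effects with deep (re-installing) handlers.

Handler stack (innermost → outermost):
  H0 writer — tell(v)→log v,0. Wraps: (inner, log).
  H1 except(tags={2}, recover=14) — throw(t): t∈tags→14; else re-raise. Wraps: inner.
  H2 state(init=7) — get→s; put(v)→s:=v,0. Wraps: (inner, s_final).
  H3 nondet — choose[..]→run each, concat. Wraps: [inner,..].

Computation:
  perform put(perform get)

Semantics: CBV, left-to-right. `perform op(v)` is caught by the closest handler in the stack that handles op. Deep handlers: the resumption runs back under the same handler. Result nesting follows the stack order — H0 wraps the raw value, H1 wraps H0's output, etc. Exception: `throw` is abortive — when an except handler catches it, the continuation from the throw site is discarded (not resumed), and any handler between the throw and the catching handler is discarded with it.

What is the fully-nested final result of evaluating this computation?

Step-by-step:
get @ H2 ⇒ 7
put(7) @ H2 ⇒ s:=7
H0 returns (0, ())
H1 returns (0, ())
H2 returns ((0, ()), 7)
H3 returns [((0, ()), 7)]
= [((0, ()), 7)]

Answer: [((0, ()), 7)]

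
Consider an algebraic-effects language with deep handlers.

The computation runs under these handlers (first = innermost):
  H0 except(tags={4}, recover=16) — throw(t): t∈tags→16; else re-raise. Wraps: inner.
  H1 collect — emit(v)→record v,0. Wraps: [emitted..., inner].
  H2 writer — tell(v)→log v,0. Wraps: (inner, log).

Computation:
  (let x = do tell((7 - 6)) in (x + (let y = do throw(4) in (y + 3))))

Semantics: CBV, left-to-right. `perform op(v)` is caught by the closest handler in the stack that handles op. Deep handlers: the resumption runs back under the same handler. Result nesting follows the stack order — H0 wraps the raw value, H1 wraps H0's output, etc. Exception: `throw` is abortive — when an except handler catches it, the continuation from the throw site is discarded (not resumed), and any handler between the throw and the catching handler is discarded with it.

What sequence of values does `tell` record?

Evaluation trace:
tell(1) @ H2 ⇒ log+=1
throw(4) @ H0 caught ⇒ 16
H1 returns [16]
H2 returns ([16], (1))
= ([16], (1))

Answer: (1)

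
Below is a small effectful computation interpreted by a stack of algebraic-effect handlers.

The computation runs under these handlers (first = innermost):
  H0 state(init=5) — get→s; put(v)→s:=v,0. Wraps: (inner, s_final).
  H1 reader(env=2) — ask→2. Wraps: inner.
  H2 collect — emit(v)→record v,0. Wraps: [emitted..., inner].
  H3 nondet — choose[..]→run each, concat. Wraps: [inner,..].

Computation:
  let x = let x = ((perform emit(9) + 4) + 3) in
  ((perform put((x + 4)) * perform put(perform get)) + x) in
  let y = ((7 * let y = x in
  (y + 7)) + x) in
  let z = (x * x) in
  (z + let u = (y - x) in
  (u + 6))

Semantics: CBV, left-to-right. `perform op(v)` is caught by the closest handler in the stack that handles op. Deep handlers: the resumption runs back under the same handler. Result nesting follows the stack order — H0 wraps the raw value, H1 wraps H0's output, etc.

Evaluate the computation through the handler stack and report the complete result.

Answer: [[9, (153, 11)]]

Step-by-step:
emit(9) @ H2 ⇒ out+=9
put(11) @ H0 ⇒ s:=11
get @ H0 ⇒ 11
put(11) @ H0 ⇒ s:=11
H0 returns (153, 11)
H1 returns (153, 11)
H2 returns [9, (153, 11)]
H3 returns [[9, (153, 11)]]
= [[9, (153, 11)]]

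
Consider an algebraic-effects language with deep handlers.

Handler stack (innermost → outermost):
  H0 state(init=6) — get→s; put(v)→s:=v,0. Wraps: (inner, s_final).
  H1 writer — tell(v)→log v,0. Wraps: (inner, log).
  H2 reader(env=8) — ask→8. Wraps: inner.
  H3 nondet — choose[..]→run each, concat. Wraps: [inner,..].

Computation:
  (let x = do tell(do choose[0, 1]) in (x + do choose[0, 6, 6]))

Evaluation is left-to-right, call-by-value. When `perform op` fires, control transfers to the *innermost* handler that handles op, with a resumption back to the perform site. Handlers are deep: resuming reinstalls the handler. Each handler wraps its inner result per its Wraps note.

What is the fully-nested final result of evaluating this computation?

Evaluation trace:
choose[0, 1] @ H3
  branch[0] choose=0:
    tell(0) @ H1 ⇒ log+=0
    choose[0, 6, 6] @ H3
      branch[0] choose=0:
        H0 returns (0, 6)
        H1 returns ((0, 6), (0))
        H2 returns ((0, 6), (0))
        H3 returns [((0, 6), (0))]
      branch[1] choose=6:
        H0 returns (6, 6)
        H1 returns ((6, 6), (0))
        H2 returns ((6, 6), (0))
        H3 returns [((6, 6), (0))]
      branch[2] choose=6:
        H0 returns (6, 6)
        H1 returns ((6, 6), (0))
        H2 returns ((6, 6), (0))
        H3 returns [((6, 6), (0))]
  branch[1] choose=1:
    tell(1) @ H1 ⇒ log+=1
    choose[0, 6, 6] @ H3
      branch[0] choose=0:
        H0 returns (0, 6)
        H1 returns ((0, 6), (1))
        H2 returns ((0, 6), (1))
        H3 returns [((0, 6), (1))]
      branch[1] choose=6:
        H0 returns (6, 6)
        H1 returns ((6, 6), (1))
        H2 returns ((6, 6), (1))
        H3 returns [((6, 6), (1))]
      branch[2] choose=6:
        H0 returns (6, 6)
        H1 returns ((6, 6), (1))
        H2 returns ((6, 6), (1))
        H3 returns [((6, 6), (1))]
= [((0, 6), (0)), ((6, 6), (0)), ((6, 6), (0)), ((0, 6), (1)), ((6, 6), (1)), ((6, 6), (1))]

Answer: [((0, 6), (0)), ((6, 6), (0)), ((6, 6), (0)), ((0, 6), (1)), ((6, 6), (1)), ((6, 6), (1))]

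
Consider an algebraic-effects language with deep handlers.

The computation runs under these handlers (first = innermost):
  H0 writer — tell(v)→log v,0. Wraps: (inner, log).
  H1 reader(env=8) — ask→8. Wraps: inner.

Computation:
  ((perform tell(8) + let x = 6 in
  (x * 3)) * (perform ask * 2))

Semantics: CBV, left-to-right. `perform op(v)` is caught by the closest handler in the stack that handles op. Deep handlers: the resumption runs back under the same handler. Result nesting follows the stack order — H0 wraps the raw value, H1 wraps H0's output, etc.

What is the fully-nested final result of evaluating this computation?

Step-by-step:
tell(8) @ H0 ⇒ log+=8
ask @ H1 ⇒ 8
H0 returns (288, (8))
H1 returns (288, (8))
= (288, (8))

Answer: (288, (8))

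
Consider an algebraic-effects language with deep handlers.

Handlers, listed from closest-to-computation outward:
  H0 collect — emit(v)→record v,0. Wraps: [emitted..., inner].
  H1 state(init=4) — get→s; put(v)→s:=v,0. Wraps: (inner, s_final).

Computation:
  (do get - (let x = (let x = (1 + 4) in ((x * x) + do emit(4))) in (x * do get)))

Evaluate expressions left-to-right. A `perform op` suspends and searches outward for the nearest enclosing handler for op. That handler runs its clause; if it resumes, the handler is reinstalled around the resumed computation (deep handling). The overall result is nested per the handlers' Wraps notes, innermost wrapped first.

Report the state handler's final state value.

Answer: 4

Working:
get @ H1 ⇒ 4
emit(4) @ H0 ⇒ out+=4
get @ H1 ⇒ 4
H0 returns [4, -96]
H1 returns ([4, -96], 4)
= ([4, -96], 4)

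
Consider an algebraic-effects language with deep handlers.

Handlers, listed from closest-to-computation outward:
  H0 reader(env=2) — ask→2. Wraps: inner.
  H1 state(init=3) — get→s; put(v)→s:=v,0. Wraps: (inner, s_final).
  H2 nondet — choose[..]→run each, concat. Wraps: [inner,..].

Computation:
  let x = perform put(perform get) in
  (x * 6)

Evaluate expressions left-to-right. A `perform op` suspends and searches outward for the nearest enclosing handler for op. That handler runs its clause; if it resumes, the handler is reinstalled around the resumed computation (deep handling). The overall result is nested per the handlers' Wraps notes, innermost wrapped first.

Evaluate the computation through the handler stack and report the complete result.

Working:
get @ H1 ⇒ 3
put(3) @ H1 ⇒ s:=3
H0 returns 0
H1 returns (0, 3)
H2 returns [(0, 3)]
= [(0, 3)]

Answer: [(0, 3)]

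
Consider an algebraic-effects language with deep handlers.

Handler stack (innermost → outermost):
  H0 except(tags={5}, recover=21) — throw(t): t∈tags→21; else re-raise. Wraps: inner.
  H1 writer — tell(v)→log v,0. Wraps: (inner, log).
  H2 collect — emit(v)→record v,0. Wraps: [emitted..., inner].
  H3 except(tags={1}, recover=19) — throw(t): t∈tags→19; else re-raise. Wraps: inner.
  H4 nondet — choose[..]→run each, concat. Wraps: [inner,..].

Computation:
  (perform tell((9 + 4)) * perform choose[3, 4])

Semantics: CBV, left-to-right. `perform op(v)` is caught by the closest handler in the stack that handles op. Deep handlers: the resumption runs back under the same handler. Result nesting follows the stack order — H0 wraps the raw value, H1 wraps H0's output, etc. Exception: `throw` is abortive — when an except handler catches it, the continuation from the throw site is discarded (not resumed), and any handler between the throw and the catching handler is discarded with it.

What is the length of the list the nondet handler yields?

Answer: 2

Step-by-step:
tell(13) @ H1 ⇒ log+=13
choose[3, 4] @ H4
  branch[0] choose=3:
    H0 returns 0
    H1 returns (0, (13))
    H2 returns [(0, (13))]
    H3 returns [(0, (13))]
    H4 returns [[(0, (13))]]
  branch[1] choose=4:
    H0 returns 0
    H1 returns (0, (13))
    H2 returns [(0, (13))]
    H3 returns [(0, (13))]
    H4 returns [[(0, (13))]]
= [[(0, (13))], [(0, (13))]]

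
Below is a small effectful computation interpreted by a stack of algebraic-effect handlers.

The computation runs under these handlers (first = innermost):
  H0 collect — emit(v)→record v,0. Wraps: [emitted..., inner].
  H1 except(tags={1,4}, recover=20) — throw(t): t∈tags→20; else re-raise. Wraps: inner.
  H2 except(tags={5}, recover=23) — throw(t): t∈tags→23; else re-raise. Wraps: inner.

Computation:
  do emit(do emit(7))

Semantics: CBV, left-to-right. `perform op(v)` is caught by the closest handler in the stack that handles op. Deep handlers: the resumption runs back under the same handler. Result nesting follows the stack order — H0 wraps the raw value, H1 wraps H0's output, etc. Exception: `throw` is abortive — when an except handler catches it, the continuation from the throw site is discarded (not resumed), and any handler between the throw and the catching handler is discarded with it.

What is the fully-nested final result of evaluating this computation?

Working:
emit(7) @ H0 ⇒ out+=7
emit(0) @ H0 ⇒ out+=0
H0 returns [7, 0, 0]
H1 returns [7, 0, 0]
H2 returns [7, 0, 0]
= [7, 0, 0]

Answer: [7, 0, 0]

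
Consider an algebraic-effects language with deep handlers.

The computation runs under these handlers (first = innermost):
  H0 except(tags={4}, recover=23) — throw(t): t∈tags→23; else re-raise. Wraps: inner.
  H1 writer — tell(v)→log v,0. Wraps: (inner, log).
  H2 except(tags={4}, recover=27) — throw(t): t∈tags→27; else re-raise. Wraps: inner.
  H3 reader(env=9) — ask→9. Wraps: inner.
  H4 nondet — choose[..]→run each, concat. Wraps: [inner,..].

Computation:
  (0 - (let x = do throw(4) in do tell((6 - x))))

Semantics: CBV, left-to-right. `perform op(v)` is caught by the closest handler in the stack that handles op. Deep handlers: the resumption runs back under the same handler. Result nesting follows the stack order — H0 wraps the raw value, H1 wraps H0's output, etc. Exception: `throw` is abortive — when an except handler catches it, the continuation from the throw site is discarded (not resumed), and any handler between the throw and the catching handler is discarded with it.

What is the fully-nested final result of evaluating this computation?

Answer: [(23, ())]

Working:
throw(4) @ H0 caught ⇒ 23
H1 returns (23, ())
H2 returns (23, ())
H3 returns (23, ())
H4 returns [(23, ())]
= [(23, ())]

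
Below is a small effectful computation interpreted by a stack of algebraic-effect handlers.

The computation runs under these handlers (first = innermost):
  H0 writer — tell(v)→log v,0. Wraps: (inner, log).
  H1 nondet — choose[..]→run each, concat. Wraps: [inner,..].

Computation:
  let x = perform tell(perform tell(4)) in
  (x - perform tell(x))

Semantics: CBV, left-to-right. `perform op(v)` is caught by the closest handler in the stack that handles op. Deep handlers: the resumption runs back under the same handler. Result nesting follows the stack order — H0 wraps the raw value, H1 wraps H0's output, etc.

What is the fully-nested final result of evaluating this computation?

Working:
tell(4) @ H0 ⇒ log+=4
tell(0) @ H0 ⇒ log+=0
tell(0) @ H0 ⇒ log+=0
H0 returns (0, (4, 0, 0))
H1 returns [(0, (4, 0, 0))]
= [(0, (4, 0, 0))]

Answer: [(0, (4, 0, 0))]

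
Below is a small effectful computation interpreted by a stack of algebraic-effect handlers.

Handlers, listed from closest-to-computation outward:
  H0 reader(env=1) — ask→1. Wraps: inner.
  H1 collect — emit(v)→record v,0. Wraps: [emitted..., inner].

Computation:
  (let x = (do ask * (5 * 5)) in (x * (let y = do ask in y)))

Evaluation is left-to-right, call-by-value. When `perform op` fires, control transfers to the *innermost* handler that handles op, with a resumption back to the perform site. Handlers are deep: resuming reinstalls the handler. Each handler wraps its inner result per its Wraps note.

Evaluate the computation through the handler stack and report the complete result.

Answer: [25]

Evaluation trace:
ask @ H0 ⇒ 1
ask @ H0 ⇒ 1
H0 returns 25
H1 returns [25]
= [25]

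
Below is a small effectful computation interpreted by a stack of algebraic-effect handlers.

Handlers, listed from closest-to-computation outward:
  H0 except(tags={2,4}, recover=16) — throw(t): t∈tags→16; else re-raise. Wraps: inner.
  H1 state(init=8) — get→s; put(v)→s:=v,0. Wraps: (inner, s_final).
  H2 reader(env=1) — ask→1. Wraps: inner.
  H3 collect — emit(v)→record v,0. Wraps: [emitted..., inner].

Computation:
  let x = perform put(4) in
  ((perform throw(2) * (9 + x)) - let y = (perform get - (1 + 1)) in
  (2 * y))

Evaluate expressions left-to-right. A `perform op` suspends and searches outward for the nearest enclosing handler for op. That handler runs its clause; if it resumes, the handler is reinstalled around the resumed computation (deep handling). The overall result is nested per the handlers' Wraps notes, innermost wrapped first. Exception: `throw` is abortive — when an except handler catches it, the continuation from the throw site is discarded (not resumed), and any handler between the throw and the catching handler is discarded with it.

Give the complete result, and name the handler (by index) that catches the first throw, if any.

Answer: [(16, 4)] ; first throw caught by: H0

Step-by-step:
put(4) @ H1 ⇒ s:=4
throw(2) @ H0 caught ⇒ 16
H1 returns (16, 4)
H2 returns (16, 4)
H3 returns [(16, 4)]
= [(16, 4)]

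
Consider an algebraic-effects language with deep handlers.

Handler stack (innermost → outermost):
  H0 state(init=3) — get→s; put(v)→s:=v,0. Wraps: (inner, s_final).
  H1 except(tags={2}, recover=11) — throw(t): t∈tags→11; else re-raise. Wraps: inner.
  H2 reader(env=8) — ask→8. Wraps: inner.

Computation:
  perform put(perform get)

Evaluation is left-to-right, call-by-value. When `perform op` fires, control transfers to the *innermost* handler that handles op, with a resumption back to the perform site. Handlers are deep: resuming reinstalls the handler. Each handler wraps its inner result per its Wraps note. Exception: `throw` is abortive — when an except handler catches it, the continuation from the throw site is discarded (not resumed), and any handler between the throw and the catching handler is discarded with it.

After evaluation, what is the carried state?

Evaluation trace:
get @ H0 ⇒ 3
put(3) @ H0 ⇒ s:=3
H0 returns (0, 3)
H1 returns (0, 3)
H2 returns (0, 3)
= (0, 3)

Answer: 3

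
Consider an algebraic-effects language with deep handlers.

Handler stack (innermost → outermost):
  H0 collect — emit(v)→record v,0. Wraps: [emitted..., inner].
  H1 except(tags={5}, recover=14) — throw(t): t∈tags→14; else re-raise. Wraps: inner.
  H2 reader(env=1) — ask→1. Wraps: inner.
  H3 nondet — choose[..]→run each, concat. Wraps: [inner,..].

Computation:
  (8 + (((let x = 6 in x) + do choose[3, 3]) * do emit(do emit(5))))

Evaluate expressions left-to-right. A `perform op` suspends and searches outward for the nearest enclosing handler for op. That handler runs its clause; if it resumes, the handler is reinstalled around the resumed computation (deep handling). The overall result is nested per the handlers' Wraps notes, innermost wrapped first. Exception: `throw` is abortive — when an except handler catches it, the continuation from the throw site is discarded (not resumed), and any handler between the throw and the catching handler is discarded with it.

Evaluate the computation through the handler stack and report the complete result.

Answer: [[5, 0, 8], [5, 0, 8]]

Working:
choose[3, 3] @ H3
  branch[0] choose=3:
    emit(5) @ H0 ⇒ out+=5
    emit(0) @ H0 ⇒ out+=0
    H0 returns [5, 0, 8]
    H1 returns [5, 0, 8]
    H2 returns [5, 0, 8]
    H3 returns [[5, 0, 8]]
  branch[1] choose=3:
    emit(5) @ H0 ⇒ out+=5
    emit(0) @ H0 ⇒ out+=0
    H0 returns [5, 0, 8]
    H1 returns [5, 0, 8]
    H2 returns [5, 0, 8]
    H3 returns [[5, 0, 8]]
= [[5, 0, 8], [5, 0, 8]]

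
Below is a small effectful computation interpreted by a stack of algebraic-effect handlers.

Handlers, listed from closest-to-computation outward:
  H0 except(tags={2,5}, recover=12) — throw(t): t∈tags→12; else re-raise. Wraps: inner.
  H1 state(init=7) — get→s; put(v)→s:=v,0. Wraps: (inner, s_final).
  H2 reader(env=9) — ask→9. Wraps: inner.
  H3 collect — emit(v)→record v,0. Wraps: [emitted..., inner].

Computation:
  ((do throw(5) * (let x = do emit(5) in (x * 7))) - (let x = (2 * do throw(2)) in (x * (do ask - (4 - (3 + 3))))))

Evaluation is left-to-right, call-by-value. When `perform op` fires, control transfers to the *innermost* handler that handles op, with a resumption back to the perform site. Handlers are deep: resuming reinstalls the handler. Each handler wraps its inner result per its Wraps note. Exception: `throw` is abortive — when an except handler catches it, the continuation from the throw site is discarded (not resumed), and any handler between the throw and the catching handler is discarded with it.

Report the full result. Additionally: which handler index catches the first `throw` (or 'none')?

Evaluation trace:
throw(5) @ H0 caught ⇒ 12
H1 returns (12, 7)
H2 returns (12, 7)
H3 returns [(12, 7)]
= [(12, 7)]

Answer: [(12, 7)] ; first throw caught by: H0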